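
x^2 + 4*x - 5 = (x - 1)*(x + 5)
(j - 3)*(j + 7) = j^2 + 4*j - 21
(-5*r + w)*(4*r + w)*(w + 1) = -20*r^2*w - 20*r^2 - r*w^2 - r*w + w^3 + w^2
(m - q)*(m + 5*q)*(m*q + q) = m^3*q + 4*m^2*q^2 + m^2*q - 5*m*q^3 + 4*m*q^2 - 5*q^3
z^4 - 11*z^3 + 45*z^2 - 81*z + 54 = (z - 3)^3*(z - 2)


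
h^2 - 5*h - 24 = (h - 8)*(h + 3)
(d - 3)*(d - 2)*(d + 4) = d^3 - d^2 - 14*d + 24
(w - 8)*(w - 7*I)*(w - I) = w^3 - 8*w^2 - 8*I*w^2 - 7*w + 64*I*w + 56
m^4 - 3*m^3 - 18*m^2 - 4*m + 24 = (m - 6)*(m - 1)*(m + 2)^2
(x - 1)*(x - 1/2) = x^2 - 3*x/2 + 1/2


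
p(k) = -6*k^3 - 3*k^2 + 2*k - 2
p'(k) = -18*k^2 - 6*k + 2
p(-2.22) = 44.42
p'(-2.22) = -73.39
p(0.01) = -1.98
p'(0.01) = 1.94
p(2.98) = -181.46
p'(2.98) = -175.73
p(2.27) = -83.10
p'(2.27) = -104.37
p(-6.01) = 1180.11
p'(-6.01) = -612.10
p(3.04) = -192.21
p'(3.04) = -182.59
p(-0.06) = -2.13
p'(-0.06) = 2.30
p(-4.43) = 451.90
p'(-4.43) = -324.67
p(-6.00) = 1174.00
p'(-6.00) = -610.00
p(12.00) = -10778.00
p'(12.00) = -2662.00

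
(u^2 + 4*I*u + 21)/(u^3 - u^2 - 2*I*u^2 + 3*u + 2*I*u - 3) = (u + 7*I)/(u^2 + u*(-1 + I) - I)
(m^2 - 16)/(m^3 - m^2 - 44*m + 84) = (m^2 - 16)/(m^3 - m^2 - 44*m + 84)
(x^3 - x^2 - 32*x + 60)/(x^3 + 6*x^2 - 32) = (x^2 + x - 30)/(x^2 + 8*x + 16)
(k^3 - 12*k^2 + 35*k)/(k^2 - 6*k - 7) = k*(k - 5)/(k + 1)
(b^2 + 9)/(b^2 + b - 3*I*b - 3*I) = (b + 3*I)/(b + 1)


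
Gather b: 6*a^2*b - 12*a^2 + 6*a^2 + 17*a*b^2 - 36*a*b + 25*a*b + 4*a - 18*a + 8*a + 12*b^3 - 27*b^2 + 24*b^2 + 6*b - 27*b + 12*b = -6*a^2 - 6*a + 12*b^3 + b^2*(17*a - 3) + b*(6*a^2 - 11*a - 9)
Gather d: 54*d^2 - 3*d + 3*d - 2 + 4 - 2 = 54*d^2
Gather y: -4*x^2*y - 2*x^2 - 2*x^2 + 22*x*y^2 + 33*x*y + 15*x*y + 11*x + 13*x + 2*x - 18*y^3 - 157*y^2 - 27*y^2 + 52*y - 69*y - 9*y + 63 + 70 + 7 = -4*x^2 + 26*x - 18*y^3 + y^2*(22*x - 184) + y*(-4*x^2 + 48*x - 26) + 140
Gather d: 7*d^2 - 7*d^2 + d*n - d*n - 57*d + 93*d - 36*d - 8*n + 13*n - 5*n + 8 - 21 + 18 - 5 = 0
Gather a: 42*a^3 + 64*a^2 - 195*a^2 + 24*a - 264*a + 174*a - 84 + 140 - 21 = 42*a^3 - 131*a^2 - 66*a + 35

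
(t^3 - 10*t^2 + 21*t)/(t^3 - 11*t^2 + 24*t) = (t - 7)/(t - 8)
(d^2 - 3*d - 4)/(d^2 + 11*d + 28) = (d^2 - 3*d - 4)/(d^2 + 11*d + 28)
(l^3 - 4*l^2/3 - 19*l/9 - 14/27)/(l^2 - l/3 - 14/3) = (l^2 + l + 2/9)/(l + 2)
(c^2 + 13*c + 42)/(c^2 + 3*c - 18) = (c + 7)/(c - 3)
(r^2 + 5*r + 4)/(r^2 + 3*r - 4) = (r + 1)/(r - 1)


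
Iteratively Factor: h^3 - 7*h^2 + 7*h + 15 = (h - 3)*(h^2 - 4*h - 5) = (h - 3)*(h + 1)*(h - 5)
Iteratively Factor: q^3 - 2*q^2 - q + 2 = (q - 1)*(q^2 - q - 2) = (q - 2)*(q - 1)*(q + 1)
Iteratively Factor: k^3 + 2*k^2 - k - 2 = (k + 2)*(k^2 - 1) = (k - 1)*(k + 2)*(k + 1)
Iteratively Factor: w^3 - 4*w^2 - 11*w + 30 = (w - 5)*(w^2 + w - 6) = (w - 5)*(w + 3)*(w - 2)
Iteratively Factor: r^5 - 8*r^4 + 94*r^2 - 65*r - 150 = (r - 5)*(r^4 - 3*r^3 - 15*r^2 + 19*r + 30) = (r - 5)*(r - 2)*(r^3 - r^2 - 17*r - 15) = (r - 5)*(r - 2)*(r + 1)*(r^2 - 2*r - 15) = (r - 5)*(r - 2)*(r + 1)*(r + 3)*(r - 5)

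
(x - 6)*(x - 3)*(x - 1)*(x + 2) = x^4 - 8*x^3 + 7*x^2 + 36*x - 36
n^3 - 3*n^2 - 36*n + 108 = (n - 6)*(n - 3)*(n + 6)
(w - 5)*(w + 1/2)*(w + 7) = w^3 + 5*w^2/2 - 34*w - 35/2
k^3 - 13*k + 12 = (k - 3)*(k - 1)*(k + 4)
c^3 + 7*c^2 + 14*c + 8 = (c + 1)*(c + 2)*(c + 4)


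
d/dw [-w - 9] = -1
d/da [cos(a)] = -sin(a)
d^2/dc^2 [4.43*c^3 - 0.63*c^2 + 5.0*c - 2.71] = 26.58*c - 1.26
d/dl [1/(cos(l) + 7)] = sin(l)/(cos(l) + 7)^2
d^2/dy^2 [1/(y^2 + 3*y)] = 2*(-y*(y + 3) + (2*y + 3)^2)/(y^3*(y + 3)^3)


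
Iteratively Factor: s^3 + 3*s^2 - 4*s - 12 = (s + 2)*(s^2 + s - 6) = (s + 2)*(s + 3)*(s - 2)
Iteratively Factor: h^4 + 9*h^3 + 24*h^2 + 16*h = (h + 4)*(h^3 + 5*h^2 + 4*h) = (h + 4)^2*(h^2 + h) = h*(h + 4)^2*(h + 1)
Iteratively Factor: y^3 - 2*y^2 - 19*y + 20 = (y - 5)*(y^2 + 3*y - 4) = (y - 5)*(y + 4)*(y - 1)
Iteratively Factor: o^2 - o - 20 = (o + 4)*(o - 5)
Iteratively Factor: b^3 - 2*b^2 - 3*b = (b)*(b^2 - 2*b - 3) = b*(b - 3)*(b + 1)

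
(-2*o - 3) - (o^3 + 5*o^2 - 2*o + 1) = -o^3 - 5*o^2 - 4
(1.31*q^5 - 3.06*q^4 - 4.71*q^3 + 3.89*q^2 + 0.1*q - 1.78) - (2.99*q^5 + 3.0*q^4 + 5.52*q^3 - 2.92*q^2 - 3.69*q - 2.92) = -1.68*q^5 - 6.06*q^4 - 10.23*q^3 + 6.81*q^2 + 3.79*q + 1.14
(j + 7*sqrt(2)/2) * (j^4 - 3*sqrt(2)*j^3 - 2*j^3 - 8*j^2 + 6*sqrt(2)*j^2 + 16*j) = j^5 - 2*j^4 + sqrt(2)*j^4/2 - 29*j^3 - sqrt(2)*j^3 - 28*sqrt(2)*j^2 + 58*j^2 + 56*sqrt(2)*j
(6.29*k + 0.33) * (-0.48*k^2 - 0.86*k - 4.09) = -3.0192*k^3 - 5.5678*k^2 - 26.0099*k - 1.3497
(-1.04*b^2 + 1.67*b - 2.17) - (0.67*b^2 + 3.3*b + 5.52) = -1.71*b^2 - 1.63*b - 7.69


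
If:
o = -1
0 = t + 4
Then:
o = -1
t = -4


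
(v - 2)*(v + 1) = v^2 - v - 2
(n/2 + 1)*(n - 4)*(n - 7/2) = n^3/2 - 11*n^2/4 - n/2 + 14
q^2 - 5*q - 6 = (q - 6)*(q + 1)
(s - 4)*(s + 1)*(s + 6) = s^3 + 3*s^2 - 22*s - 24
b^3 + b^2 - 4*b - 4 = (b - 2)*(b + 1)*(b + 2)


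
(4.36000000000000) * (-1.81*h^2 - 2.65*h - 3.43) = -7.8916*h^2 - 11.554*h - 14.9548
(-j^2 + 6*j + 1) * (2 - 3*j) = 3*j^3 - 20*j^2 + 9*j + 2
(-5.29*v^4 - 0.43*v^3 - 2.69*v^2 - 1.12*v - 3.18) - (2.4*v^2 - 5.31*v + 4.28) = -5.29*v^4 - 0.43*v^3 - 5.09*v^2 + 4.19*v - 7.46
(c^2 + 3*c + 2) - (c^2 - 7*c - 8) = 10*c + 10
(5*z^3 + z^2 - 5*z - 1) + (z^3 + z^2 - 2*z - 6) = 6*z^3 + 2*z^2 - 7*z - 7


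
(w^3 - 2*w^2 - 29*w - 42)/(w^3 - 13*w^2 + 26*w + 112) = (w + 3)/(w - 8)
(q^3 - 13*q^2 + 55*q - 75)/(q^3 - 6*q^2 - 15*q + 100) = (q - 3)/(q + 4)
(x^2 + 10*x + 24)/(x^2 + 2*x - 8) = (x + 6)/(x - 2)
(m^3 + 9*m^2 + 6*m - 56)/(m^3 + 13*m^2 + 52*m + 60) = (m^3 + 9*m^2 + 6*m - 56)/(m^3 + 13*m^2 + 52*m + 60)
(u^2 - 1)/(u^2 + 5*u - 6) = (u + 1)/(u + 6)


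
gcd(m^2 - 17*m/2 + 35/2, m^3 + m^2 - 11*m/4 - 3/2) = 1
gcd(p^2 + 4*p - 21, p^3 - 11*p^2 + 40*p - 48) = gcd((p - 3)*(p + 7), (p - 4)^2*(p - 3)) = p - 3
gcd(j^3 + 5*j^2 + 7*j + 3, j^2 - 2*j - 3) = j + 1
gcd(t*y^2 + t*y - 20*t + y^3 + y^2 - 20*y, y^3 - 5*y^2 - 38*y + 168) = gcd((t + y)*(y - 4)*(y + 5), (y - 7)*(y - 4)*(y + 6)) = y - 4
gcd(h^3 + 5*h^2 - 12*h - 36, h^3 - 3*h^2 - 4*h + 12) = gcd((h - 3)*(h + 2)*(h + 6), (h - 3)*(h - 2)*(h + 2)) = h^2 - h - 6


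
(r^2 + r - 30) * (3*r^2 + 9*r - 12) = 3*r^4 + 12*r^3 - 93*r^2 - 282*r + 360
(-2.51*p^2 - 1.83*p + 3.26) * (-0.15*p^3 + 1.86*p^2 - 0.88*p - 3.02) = 0.3765*p^5 - 4.3941*p^4 - 1.684*p^3 + 15.2542*p^2 + 2.6578*p - 9.8452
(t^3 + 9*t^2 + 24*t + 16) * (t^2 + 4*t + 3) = t^5 + 13*t^4 + 63*t^3 + 139*t^2 + 136*t + 48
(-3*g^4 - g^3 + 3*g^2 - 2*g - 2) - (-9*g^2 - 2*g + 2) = -3*g^4 - g^3 + 12*g^2 - 4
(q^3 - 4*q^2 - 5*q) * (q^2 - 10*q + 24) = q^5 - 14*q^4 + 59*q^3 - 46*q^2 - 120*q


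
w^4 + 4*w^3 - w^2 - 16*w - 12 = (w - 2)*(w + 1)*(w + 2)*(w + 3)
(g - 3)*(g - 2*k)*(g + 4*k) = g^3 + 2*g^2*k - 3*g^2 - 8*g*k^2 - 6*g*k + 24*k^2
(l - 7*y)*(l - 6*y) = l^2 - 13*l*y + 42*y^2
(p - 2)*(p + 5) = p^2 + 3*p - 10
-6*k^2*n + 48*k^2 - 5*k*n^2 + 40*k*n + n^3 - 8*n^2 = (-6*k + n)*(k + n)*(n - 8)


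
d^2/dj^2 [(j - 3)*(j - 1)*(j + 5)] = 6*j + 2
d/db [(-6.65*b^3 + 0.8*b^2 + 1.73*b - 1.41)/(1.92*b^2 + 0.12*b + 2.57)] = (-12.768*b^4 - 1.596*b^3 - 54.4971*b^2 + 9.5264*b + 4.6153)/(3.6864*b^4 + 0.4608*b^3 + 9.8832*b^2 + 0.6168*b + 6.6049)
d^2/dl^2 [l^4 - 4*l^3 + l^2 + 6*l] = 12*l^2 - 24*l + 2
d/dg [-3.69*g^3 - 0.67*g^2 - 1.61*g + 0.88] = -11.07*g^2 - 1.34*g - 1.61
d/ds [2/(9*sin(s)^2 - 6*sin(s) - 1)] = 12*(1 - 3*sin(s))*cos(s)/(-9*sin(s)^2 + 6*sin(s) + 1)^2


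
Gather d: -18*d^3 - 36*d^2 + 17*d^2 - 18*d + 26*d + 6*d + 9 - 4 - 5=-18*d^3 - 19*d^2 + 14*d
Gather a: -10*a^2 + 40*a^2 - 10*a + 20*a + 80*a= 30*a^2 + 90*a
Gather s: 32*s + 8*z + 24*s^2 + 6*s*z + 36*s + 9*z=24*s^2 + s*(6*z + 68) + 17*z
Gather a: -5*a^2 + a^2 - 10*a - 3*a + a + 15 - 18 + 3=-4*a^2 - 12*a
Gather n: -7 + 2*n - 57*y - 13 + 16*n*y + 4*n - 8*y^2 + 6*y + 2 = n*(16*y + 6) - 8*y^2 - 51*y - 18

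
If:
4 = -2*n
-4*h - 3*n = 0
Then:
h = 3/2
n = -2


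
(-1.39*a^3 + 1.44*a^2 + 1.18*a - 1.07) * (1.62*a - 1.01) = -2.2518*a^4 + 3.7367*a^3 + 0.4572*a^2 - 2.9252*a + 1.0807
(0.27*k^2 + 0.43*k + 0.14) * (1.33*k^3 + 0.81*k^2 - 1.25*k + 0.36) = 0.3591*k^5 + 0.7906*k^4 + 0.197*k^3 - 0.3269*k^2 - 0.0202*k + 0.0504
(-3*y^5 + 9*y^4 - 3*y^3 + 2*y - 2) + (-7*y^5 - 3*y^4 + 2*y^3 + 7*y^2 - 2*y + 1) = -10*y^5 + 6*y^4 - y^3 + 7*y^2 - 1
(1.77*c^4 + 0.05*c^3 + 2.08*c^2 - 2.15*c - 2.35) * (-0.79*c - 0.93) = -1.3983*c^5 - 1.6856*c^4 - 1.6897*c^3 - 0.2359*c^2 + 3.856*c + 2.1855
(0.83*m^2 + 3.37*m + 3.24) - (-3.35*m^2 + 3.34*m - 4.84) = 4.18*m^2 + 0.0300000000000002*m + 8.08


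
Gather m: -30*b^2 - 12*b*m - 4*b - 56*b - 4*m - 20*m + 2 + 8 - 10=-30*b^2 - 60*b + m*(-12*b - 24)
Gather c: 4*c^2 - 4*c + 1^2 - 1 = 4*c^2 - 4*c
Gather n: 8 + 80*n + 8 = 80*n + 16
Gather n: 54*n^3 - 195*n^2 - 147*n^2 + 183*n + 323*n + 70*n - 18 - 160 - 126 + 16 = 54*n^3 - 342*n^2 + 576*n - 288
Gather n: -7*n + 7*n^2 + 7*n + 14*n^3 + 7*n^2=14*n^3 + 14*n^2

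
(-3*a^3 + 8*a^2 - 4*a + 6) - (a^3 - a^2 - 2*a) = -4*a^3 + 9*a^2 - 2*a + 6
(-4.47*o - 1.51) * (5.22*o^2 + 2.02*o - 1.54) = -23.3334*o^3 - 16.9116*o^2 + 3.8336*o + 2.3254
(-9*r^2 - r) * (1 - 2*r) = 18*r^3 - 7*r^2 - r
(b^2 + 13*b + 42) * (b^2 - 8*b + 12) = b^4 + 5*b^3 - 50*b^2 - 180*b + 504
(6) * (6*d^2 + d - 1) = 36*d^2 + 6*d - 6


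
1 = 1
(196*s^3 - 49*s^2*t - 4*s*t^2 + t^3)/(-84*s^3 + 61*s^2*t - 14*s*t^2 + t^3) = (-7*s - t)/(3*s - t)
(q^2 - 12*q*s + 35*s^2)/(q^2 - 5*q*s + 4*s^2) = (q^2 - 12*q*s + 35*s^2)/(q^2 - 5*q*s + 4*s^2)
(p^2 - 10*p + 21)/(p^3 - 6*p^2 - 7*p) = (p - 3)/(p*(p + 1))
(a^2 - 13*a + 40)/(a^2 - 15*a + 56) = (a - 5)/(a - 7)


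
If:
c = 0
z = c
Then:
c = 0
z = 0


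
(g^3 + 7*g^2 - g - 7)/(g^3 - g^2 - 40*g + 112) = (g^2 - 1)/(g^2 - 8*g + 16)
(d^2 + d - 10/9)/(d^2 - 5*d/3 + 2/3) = (d + 5/3)/(d - 1)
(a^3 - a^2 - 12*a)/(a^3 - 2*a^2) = (a^2 - a - 12)/(a*(a - 2))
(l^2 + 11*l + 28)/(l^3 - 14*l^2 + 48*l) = (l^2 + 11*l + 28)/(l*(l^2 - 14*l + 48))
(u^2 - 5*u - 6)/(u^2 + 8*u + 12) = (u^2 - 5*u - 6)/(u^2 + 8*u + 12)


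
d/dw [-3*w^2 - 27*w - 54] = -6*w - 27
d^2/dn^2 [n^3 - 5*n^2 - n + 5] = 6*n - 10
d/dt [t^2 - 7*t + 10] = 2*t - 7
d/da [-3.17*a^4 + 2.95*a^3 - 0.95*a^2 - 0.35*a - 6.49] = -12.68*a^3 + 8.85*a^2 - 1.9*a - 0.35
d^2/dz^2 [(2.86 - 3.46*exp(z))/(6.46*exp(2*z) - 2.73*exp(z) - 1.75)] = (-144.391336*exp(4*z) + 416.389636*exp(3*z) - 386.006964*exp(2*z) + 167.174644*exp(z) - 24.2599)*exp(z)/(269.586136*exp(6*z) - 341.781804*exp(5*z) - 74.653698*exp(4*z) + 164.829483*exp(3*z) + 20.223525*exp(2*z) - 25.081875*exp(z) - 5.359375)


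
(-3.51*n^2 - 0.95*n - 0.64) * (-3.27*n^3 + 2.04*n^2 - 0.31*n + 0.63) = 11.4777*n^5 - 4.0539*n^4 + 1.2429*n^3 - 3.2224*n^2 - 0.4001*n - 0.4032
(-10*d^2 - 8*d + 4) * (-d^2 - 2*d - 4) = 10*d^4 + 28*d^3 + 52*d^2 + 24*d - 16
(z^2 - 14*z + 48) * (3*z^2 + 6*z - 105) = 3*z^4 - 36*z^3 - 45*z^2 + 1758*z - 5040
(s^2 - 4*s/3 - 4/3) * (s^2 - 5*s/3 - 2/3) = s^4 - 3*s^3 + 2*s^2/9 + 28*s/9 + 8/9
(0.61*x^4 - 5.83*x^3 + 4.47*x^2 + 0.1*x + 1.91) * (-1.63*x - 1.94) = -0.9943*x^5 + 8.3195*x^4 + 4.0241*x^3 - 8.8348*x^2 - 3.3073*x - 3.7054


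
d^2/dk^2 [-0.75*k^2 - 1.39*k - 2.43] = -1.50000000000000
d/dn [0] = 0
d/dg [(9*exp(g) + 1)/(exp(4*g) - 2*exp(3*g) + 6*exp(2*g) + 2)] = (-2*(9*exp(g) + 1)*(2*exp(2*g) - 3*exp(g) + 6)*exp(g) + 9*exp(4*g) - 18*exp(3*g) + 54*exp(2*g) + 18)*exp(g)/(exp(4*g) - 2*exp(3*g) + 6*exp(2*g) + 2)^2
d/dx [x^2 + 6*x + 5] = 2*x + 6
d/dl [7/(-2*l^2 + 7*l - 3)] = 7*(4*l - 7)/(2*l^2 - 7*l + 3)^2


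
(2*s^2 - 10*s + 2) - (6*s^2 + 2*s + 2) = -4*s^2 - 12*s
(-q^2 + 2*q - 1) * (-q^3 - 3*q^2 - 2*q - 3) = q^5 + q^4 - 3*q^3 + 2*q^2 - 4*q + 3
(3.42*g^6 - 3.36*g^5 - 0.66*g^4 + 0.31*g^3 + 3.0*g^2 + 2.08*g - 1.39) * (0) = 0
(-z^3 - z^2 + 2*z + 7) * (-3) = 3*z^3 + 3*z^2 - 6*z - 21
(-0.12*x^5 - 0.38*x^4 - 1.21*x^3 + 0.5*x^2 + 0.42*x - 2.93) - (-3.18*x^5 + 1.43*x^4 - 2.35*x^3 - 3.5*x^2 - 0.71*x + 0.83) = 3.06*x^5 - 1.81*x^4 + 1.14*x^3 + 4.0*x^2 + 1.13*x - 3.76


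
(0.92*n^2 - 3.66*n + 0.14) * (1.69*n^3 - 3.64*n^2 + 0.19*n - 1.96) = 1.5548*n^5 - 9.5342*n^4 + 13.7338*n^3 - 3.0082*n^2 + 7.2002*n - 0.2744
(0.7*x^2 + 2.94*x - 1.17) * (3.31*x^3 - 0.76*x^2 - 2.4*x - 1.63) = 2.317*x^5 + 9.1994*x^4 - 7.7871*x^3 - 7.3078*x^2 - 1.9842*x + 1.9071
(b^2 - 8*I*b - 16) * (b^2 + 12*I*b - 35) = b^4 + 4*I*b^3 + 45*b^2 + 88*I*b + 560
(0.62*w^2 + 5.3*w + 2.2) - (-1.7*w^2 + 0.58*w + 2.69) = 2.32*w^2 + 4.72*w - 0.49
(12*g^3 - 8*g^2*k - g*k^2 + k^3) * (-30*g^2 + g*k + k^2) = -360*g^5 + 252*g^4*k + 34*g^3*k^2 - 39*g^2*k^3 + k^5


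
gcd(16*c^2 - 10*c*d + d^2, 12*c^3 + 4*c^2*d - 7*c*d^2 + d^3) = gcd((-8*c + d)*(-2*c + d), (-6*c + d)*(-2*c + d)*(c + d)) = 2*c - d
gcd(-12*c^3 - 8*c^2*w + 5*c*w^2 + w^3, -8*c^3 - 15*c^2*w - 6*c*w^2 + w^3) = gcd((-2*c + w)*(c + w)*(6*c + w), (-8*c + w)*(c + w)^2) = c + w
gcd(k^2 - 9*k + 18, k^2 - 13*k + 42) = k - 6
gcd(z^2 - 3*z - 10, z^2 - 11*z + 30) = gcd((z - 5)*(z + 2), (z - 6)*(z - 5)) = z - 5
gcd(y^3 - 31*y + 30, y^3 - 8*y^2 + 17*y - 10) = y^2 - 6*y + 5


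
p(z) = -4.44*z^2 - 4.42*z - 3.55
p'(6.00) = -57.70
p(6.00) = -189.91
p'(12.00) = -110.98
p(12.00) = -695.95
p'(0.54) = -9.22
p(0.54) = -7.23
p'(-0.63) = 1.17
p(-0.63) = -2.53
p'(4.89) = -47.84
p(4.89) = -131.33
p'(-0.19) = -2.73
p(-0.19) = -2.87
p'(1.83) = -20.67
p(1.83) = -26.51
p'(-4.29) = 33.68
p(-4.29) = -66.30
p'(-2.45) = 17.34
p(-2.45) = -19.37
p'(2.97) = -30.79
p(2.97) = -55.84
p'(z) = -8.88*z - 4.42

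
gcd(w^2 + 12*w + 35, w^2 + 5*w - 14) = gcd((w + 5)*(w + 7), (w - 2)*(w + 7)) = w + 7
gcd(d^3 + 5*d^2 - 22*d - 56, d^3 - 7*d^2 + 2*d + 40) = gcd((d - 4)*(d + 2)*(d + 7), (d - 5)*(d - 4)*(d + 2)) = d^2 - 2*d - 8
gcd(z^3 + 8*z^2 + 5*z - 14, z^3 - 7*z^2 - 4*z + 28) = z + 2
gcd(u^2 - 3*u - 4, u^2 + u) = u + 1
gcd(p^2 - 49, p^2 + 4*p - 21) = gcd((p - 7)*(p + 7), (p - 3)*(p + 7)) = p + 7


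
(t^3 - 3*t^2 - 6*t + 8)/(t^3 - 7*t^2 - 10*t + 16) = (t - 4)/(t - 8)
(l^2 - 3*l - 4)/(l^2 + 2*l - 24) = (l + 1)/(l + 6)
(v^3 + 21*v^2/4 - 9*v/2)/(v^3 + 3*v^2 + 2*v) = (4*v^2 + 21*v - 18)/(4*(v^2 + 3*v + 2))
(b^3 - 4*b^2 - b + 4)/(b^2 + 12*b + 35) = (b^3 - 4*b^2 - b + 4)/(b^2 + 12*b + 35)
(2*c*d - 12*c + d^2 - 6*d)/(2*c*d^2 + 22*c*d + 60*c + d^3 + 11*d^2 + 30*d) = (d - 6)/(d^2 + 11*d + 30)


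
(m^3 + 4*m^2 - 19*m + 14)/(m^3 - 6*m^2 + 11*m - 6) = (m + 7)/(m - 3)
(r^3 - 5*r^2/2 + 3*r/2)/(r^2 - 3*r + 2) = r*(2*r - 3)/(2*(r - 2))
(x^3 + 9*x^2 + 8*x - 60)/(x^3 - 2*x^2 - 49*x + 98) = (x^2 + 11*x + 30)/(x^2 - 49)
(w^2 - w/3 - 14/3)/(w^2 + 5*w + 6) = (w - 7/3)/(w + 3)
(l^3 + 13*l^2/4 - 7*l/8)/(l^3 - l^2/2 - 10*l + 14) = l*(4*l - 1)/(4*(l^2 - 4*l + 4))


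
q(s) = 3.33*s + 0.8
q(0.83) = 3.56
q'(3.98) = 3.33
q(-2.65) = -8.02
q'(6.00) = 3.33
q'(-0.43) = 3.33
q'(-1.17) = 3.33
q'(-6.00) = 3.33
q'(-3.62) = 3.33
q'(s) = 3.33000000000000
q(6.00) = 20.78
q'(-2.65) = 3.33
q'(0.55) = 3.33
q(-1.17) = -3.10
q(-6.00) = -19.18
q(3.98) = 14.05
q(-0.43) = -0.63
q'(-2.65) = 3.33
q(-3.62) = -11.25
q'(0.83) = 3.33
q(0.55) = 2.63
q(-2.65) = -8.02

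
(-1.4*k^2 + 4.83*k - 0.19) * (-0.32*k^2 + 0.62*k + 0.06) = 0.448*k^4 - 2.4136*k^3 + 2.9714*k^2 + 0.172*k - 0.0114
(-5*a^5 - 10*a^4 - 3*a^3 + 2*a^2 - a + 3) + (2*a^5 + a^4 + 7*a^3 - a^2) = -3*a^5 - 9*a^4 + 4*a^3 + a^2 - a + 3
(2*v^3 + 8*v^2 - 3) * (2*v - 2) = 4*v^4 + 12*v^3 - 16*v^2 - 6*v + 6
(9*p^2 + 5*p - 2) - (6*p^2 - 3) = 3*p^2 + 5*p + 1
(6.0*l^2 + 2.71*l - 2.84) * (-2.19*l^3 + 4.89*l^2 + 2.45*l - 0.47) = -13.14*l^5 + 23.4051*l^4 + 34.1715*l^3 - 10.0681*l^2 - 8.2317*l + 1.3348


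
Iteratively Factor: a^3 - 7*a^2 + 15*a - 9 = (a - 3)*(a^2 - 4*a + 3) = (a - 3)^2*(a - 1)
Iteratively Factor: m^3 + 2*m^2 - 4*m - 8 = (m + 2)*(m^2 - 4) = (m + 2)^2*(m - 2)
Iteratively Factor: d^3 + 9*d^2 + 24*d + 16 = (d + 4)*(d^2 + 5*d + 4) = (d + 1)*(d + 4)*(d + 4)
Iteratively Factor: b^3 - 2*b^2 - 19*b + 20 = (b - 1)*(b^2 - b - 20) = (b - 5)*(b - 1)*(b + 4)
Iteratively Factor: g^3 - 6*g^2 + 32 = (g - 4)*(g^2 - 2*g - 8) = (g - 4)*(g + 2)*(g - 4)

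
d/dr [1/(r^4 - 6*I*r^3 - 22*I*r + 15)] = 2*(-2*r^3 + 9*I*r^2 + 11*I)/(r^4 - 6*I*r^3 - 22*I*r + 15)^2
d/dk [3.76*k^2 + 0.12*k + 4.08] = 7.52*k + 0.12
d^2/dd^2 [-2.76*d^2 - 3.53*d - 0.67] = -5.52000000000000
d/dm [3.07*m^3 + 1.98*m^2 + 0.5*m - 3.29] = 9.21*m^2 + 3.96*m + 0.5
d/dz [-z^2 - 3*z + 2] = -2*z - 3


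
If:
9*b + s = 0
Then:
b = -s/9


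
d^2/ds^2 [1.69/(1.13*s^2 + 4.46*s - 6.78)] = (-4.315922*s^2 - 17.034524*s + 1.69*(2.26*s + 4.46)*(4.52*s + 8.92) + 25.895532)/(1.13*s^2 + 4.46*s - 6.78)^3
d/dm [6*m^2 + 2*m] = 12*m + 2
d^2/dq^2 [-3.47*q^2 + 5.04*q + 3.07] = -6.94000000000000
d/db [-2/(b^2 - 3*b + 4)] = 2*(2*b - 3)/(b^2 - 3*b + 4)^2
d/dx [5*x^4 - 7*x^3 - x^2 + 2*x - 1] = 20*x^3 - 21*x^2 - 2*x + 2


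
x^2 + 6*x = x*(x + 6)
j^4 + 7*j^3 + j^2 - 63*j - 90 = (j - 3)*(j + 2)*(j + 3)*(j + 5)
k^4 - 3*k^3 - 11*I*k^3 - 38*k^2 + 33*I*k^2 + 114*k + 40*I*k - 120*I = (k - 3)*(k - 5*I)*(k - 4*I)*(k - 2*I)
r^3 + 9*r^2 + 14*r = r*(r + 2)*(r + 7)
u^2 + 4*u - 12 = (u - 2)*(u + 6)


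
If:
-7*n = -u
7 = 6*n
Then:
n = 7/6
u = 49/6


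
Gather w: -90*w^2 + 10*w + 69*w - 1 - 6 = -90*w^2 + 79*w - 7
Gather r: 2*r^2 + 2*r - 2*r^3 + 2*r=-2*r^3 + 2*r^2 + 4*r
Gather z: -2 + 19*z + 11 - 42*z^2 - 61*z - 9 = -42*z^2 - 42*z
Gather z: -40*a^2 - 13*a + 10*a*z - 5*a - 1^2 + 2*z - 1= -40*a^2 - 18*a + z*(10*a + 2) - 2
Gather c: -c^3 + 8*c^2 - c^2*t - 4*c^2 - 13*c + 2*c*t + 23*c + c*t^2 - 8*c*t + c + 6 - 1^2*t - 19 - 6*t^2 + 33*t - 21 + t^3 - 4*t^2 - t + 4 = -c^3 + c^2*(4 - t) + c*(t^2 - 6*t + 11) + t^3 - 10*t^2 + 31*t - 30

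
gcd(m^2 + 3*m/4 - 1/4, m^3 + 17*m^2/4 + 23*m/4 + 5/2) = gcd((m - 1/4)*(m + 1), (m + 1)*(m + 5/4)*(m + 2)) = m + 1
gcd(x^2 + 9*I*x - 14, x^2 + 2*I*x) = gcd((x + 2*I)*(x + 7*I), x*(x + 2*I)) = x + 2*I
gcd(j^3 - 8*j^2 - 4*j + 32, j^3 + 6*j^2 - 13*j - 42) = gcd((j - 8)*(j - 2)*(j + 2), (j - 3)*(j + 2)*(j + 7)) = j + 2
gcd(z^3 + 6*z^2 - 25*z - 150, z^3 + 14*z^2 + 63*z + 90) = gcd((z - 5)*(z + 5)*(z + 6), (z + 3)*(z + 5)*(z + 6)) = z^2 + 11*z + 30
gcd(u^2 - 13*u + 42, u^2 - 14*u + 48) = u - 6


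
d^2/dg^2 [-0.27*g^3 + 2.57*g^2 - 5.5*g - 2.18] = 5.14 - 1.62*g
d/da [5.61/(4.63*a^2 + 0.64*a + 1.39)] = (-51.9486*a - 3.5904)/(4.63*a^2 + 0.64*a + 1.39)^2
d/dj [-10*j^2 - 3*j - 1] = -20*j - 3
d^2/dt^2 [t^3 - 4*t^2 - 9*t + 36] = 6*t - 8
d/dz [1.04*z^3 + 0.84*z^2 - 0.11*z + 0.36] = 3.12*z^2 + 1.68*z - 0.11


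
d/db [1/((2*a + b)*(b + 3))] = -(2*a + 2*b + 3)/((2*a + b)^2*(b + 3)^2)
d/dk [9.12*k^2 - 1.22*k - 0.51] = 18.24*k - 1.22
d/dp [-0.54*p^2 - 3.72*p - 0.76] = -1.08*p - 3.72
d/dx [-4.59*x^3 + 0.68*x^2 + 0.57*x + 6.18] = -13.77*x^2 + 1.36*x + 0.57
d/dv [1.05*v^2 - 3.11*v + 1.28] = 2.1*v - 3.11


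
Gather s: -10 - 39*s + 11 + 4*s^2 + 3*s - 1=4*s^2 - 36*s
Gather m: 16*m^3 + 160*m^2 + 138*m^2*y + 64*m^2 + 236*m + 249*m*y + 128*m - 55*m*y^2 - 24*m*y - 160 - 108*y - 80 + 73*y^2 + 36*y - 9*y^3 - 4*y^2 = 16*m^3 + m^2*(138*y + 224) + m*(-55*y^2 + 225*y + 364) - 9*y^3 + 69*y^2 - 72*y - 240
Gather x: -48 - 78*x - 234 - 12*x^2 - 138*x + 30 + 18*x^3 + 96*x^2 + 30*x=18*x^3 + 84*x^2 - 186*x - 252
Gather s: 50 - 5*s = 50 - 5*s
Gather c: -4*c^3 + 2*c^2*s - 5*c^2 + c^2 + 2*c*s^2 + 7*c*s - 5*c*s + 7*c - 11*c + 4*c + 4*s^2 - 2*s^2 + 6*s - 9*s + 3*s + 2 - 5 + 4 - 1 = -4*c^3 + c^2*(2*s - 4) + c*(2*s^2 + 2*s) + 2*s^2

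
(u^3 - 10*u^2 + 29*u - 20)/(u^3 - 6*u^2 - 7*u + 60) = (u - 1)/(u + 3)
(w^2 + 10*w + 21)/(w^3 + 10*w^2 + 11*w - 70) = (w + 3)/(w^2 + 3*w - 10)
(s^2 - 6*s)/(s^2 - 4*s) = (s - 6)/(s - 4)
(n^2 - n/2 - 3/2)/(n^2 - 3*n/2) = (n + 1)/n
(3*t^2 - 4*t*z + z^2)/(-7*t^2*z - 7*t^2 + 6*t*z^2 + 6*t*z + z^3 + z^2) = (-3*t + z)/(7*t*z + 7*t + z^2 + z)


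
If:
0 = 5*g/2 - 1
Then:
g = 2/5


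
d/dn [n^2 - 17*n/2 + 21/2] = 2*n - 17/2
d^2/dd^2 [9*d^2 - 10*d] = 18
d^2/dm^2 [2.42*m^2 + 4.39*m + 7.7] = 4.84000000000000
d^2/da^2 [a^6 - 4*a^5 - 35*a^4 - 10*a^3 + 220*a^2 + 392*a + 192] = 30*a^4 - 80*a^3 - 420*a^2 - 60*a + 440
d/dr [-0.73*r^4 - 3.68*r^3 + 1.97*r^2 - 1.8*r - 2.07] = -2.92*r^3 - 11.04*r^2 + 3.94*r - 1.8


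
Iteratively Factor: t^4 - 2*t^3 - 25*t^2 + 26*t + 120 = (t + 4)*(t^3 - 6*t^2 - t + 30) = (t - 5)*(t + 4)*(t^2 - t - 6) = (t - 5)*(t - 3)*(t + 4)*(t + 2)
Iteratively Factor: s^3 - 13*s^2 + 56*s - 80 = (s - 5)*(s^2 - 8*s + 16) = (s - 5)*(s - 4)*(s - 4)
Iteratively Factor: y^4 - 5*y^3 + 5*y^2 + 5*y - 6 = (y - 3)*(y^3 - 2*y^2 - y + 2) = (y - 3)*(y - 2)*(y^2 - 1) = (y - 3)*(y - 2)*(y - 1)*(y + 1)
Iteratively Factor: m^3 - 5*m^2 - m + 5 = (m - 1)*(m^2 - 4*m - 5) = (m - 1)*(m + 1)*(m - 5)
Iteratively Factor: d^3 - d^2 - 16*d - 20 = (d + 2)*(d^2 - 3*d - 10) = (d - 5)*(d + 2)*(d + 2)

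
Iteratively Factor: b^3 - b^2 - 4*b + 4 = (b - 1)*(b^2 - 4) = (b - 1)*(b + 2)*(b - 2)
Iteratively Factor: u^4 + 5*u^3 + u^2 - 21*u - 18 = (u + 3)*(u^3 + 2*u^2 - 5*u - 6) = (u + 1)*(u + 3)*(u^2 + u - 6) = (u + 1)*(u + 3)^2*(u - 2)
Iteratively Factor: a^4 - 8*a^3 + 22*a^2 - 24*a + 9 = (a - 1)*(a^3 - 7*a^2 + 15*a - 9) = (a - 1)^2*(a^2 - 6*a + 9) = (a - 3)*(a - 1)^2*(a - 3)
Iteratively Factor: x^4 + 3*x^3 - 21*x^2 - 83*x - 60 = (x + 3)*(x^3 - 21*x - 20) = (x - 5)*(x + 3)*(x^2 + 5*x + 4) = (x - 5)*(x + 1)*(x + 3)*(x + 4)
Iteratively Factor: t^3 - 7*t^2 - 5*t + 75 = (t - 5)*(t^2 - 2*t - 15) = (t - 5)*(t + 3)*(t - 5)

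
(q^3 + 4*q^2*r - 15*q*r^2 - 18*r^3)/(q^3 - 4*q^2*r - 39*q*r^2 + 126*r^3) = (q + r)/(q - 7*r)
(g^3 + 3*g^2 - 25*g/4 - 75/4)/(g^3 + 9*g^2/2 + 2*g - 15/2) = (g - 5/2)/(g - 1)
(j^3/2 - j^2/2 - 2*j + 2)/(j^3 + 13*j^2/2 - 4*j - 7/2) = (j^2 - 4)/(2*j^2 + 15*j + 7)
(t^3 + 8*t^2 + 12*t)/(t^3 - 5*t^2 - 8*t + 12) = t*(t + 6)/(t^2 - 7*t + 6)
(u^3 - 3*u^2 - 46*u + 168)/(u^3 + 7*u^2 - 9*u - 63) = (u^2 - 10*u + 24)/(u^2 - 9)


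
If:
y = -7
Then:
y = -7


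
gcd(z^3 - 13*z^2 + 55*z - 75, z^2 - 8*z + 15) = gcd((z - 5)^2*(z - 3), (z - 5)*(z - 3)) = z^2 - 8*z + 15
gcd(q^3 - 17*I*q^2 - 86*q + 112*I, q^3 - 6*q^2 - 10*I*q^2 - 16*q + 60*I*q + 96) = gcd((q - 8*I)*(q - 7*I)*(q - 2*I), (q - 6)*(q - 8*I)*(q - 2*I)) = q^2 - 10*I*q - 16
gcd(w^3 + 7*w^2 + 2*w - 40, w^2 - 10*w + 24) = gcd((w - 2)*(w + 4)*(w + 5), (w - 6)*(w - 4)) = 1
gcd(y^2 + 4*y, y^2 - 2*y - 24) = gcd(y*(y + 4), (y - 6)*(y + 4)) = y + 4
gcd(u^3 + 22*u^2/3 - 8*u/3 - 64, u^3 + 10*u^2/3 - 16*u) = u^2 + 10*u/3 - 16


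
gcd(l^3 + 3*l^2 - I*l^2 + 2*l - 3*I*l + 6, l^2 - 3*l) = 1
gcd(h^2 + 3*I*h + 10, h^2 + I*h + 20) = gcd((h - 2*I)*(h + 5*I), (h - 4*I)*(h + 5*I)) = h + 5*I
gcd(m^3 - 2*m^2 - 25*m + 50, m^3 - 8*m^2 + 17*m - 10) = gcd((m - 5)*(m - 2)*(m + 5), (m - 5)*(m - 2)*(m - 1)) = m^2 - 7*m + 10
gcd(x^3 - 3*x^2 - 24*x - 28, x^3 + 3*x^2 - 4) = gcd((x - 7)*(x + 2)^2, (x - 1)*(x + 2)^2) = x^2 + 4*x + 4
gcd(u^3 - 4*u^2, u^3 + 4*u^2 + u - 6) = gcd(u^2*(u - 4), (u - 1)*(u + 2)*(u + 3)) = 1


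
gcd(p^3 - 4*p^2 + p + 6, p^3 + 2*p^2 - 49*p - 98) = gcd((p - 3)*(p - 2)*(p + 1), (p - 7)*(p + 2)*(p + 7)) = 1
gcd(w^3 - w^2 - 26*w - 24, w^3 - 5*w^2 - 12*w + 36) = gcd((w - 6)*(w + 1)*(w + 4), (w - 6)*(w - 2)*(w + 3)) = w - 6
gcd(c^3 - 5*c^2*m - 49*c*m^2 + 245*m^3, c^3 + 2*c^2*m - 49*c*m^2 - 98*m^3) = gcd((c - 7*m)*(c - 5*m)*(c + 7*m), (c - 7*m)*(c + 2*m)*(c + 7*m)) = c^2 - 49*m^2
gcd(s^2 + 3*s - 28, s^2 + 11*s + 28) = s + 7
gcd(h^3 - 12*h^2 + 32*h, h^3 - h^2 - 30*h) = h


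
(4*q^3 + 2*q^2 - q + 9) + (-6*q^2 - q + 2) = 4*q^3 - 4*q^2 - 2*q + 11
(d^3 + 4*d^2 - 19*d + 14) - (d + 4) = d^3 + 4*d^2 - 20*d + 10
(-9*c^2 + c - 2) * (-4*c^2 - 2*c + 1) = 36*c^4 + 14*c^3 - 3*c^2 + 5*c - 2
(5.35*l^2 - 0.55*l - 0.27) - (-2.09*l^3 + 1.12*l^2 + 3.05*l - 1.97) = 2.09*l^3 + 4.23*l^2 - 3.6*l + 1.7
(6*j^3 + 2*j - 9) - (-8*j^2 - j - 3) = 6*j^3 + 8*j^2 + 3*j - 6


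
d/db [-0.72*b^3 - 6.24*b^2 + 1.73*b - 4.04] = -2.16*b^2 - 12.48*b + 1.73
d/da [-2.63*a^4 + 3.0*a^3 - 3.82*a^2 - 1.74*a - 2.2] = -10.52*a^3 + 9.0*a^2 - 7.64*a - 1.74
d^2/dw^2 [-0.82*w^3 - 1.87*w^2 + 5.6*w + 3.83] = -4.92*w - 3.74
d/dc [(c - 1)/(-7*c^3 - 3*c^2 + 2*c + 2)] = (-7*c^3 - 3*c^2 + 2*c + (c - 1)*(21*c^2 + 6*c - 2) + 2)/(7*c^3 + 3*c^2 - 2*c - 2)^2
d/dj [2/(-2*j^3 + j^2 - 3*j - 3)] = 2*(6*j^2 - 2*j + 3)/(2*j^3 - j^2 + 3*j + 3)^2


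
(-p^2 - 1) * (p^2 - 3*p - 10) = -p^4 + 3*p^3 + 9*p^2 + 3*p + 10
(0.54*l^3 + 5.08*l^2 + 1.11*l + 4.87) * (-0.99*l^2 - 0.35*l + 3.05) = -0.5346*l^5 - 5.2182*l^4 - 1.2299*l^3 + 10.2842*l^2 + 1.681*l + 14.8535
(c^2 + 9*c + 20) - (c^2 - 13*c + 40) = 22*c - 20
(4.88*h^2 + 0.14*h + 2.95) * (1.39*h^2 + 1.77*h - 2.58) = 6.7832*h^4 + 8.8322*h^3 - 8.2421*h^2 + 4.8603*h - 7.611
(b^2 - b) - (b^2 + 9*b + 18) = -10*b - 18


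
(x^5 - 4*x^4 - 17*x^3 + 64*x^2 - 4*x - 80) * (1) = x^5 - 4*x^4 - 17*x^3 + 64*x^2 - 4*x - 80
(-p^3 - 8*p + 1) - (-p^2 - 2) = -p^3 + p^2 - 8*p + 3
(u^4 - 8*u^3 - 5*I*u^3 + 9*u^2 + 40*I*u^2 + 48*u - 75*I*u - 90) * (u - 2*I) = u^5 - 8*u^4 - 7*I*u^4 - u^3 + 56*I*u^3 + 128*u^2 - 93*I*u^2 - 240*u - 96*I*u + 180*I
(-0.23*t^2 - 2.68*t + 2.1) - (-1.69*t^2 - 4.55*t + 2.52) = 1.46*t^2 + 1.87*t - 0.42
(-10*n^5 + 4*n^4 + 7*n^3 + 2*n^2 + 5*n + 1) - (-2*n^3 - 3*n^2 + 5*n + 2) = -10*n^5 + 4*n^4 + 9*n^3 + 5*n^2 - 1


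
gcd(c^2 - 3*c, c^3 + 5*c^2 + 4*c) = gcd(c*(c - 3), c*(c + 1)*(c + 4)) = c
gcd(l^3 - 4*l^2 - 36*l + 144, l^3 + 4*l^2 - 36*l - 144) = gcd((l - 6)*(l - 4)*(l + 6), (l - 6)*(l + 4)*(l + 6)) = l^2 - 36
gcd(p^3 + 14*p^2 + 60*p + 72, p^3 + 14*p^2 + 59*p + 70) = p + 2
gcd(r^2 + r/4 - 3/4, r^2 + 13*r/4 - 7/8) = 1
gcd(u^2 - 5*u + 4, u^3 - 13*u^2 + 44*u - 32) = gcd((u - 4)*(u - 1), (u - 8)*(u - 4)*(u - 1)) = u^2 - 5*u + 4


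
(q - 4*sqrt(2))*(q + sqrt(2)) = q^2 - 3*sqrt(2)*q - 8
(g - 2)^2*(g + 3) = g^3 - g^2 - 8*g + 12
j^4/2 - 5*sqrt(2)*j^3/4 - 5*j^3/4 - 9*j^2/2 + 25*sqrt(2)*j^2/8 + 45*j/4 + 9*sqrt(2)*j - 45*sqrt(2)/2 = (j/2 + sqrt(2))*(j - 5/2)*(j - 3*sqrt(2))*(j - 3*sqrt(2)/2)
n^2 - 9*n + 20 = (n - 5)*(n - 4)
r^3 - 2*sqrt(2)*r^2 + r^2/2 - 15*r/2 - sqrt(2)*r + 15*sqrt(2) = (r - 5/2)*(r + 3)*(r - 2*sqrt(2))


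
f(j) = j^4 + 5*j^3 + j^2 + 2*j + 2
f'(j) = 4*j^3 + 15*j^2 + 2*j + 2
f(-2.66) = -40.29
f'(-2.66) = 27.53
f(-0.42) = 1.00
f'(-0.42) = 3.51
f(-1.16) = -4.97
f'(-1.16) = 13.62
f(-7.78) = 1356.10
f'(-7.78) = -989.28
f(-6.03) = 252.13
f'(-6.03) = -341.67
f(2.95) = 220.70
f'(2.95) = 241.13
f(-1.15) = -4.83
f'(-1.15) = 13.45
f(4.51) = 903.75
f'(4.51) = 683.06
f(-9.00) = 2981.00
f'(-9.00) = -1717.00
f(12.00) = 29546.00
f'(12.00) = 9098.00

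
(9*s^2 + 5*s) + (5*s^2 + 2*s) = 14*s^2 + 7*s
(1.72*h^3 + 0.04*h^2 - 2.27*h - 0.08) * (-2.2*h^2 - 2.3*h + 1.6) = -3.784*h^5 - 4.044*h^4 + 7.654*h^3 + 5.461*h^2 - 3.448*h - 0.128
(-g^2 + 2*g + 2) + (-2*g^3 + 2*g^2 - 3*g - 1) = -2*g^3 + g^2 - g + 1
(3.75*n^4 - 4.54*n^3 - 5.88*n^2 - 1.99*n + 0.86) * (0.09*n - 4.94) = 0.3375*n^5 - 18.9336*n^4 + 21.8984*n^3 + 28.8681*n^2 + 9.908*n - 4.2484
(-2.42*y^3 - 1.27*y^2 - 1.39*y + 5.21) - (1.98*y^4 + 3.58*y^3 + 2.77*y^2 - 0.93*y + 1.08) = -1.98*y^4 - 6.0*y^3 - 4.04*y^2 - 0.46*y + 4.13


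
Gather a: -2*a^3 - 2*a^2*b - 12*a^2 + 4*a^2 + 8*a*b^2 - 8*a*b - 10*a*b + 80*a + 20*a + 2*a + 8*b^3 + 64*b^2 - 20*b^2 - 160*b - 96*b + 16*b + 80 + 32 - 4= -2*a^3 + a^2*(-2*b - 8) + a*(8*b^2 - 18*b + 102) + 8*b^3 + 44*b^2 - 240*b + 108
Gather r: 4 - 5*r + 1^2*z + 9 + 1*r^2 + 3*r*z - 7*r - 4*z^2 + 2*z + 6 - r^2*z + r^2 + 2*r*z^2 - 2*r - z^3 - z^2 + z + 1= r^2*(2 - z) + r*(2*z^2 + 3*z - 14) - z^3 - 5*z^2 + 4*z + 20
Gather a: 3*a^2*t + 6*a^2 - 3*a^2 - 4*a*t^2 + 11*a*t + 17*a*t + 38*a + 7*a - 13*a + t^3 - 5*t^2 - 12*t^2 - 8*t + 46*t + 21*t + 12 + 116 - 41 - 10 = a^2*(3*t + 3) + a*(-4*t^2 + 28*t + 32) + t^3 - 17*t^2 + 59*t + 77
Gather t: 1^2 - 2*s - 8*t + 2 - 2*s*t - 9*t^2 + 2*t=-2*s - 9*t^2 + t*(-2*s - 6) + 3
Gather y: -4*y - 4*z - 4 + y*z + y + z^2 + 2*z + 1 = y*(z - 3) + z^2 - 2*z - 3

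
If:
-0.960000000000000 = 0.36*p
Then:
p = -2.67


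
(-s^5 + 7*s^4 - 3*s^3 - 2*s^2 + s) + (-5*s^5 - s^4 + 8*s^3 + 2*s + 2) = -6*s^5 + 6*s^4 + 5*s^3 - 2*s^2 + 3*s + 2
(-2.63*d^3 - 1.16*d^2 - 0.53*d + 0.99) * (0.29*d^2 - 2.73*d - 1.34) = -0.7627*d^5 + 6.8435*d^4 + 6.5373*d^3 + 3.2884*d^2 - 1.9925*d - 1.3266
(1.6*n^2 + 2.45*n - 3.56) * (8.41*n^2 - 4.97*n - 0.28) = 13.456*n^4 + 12.6525*n^3 - 42.5641*n^2 + 17.0072*n + 0.9968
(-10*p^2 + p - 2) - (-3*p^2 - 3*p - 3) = -7*p^2 + 4*p + 1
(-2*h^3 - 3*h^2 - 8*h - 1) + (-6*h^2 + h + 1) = -2*h^3 - 9*h^2 - 7*h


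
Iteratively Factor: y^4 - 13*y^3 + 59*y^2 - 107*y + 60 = (y - 3)*(y^3 - 10*y^2 + 29*y - 20) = (y - 3)*(y - 1)*(y^2 - 9*y + 20) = (y - 4)*(y - 3)*(y - 1)*(y - 5)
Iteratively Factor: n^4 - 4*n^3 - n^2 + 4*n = (n - 4)*(n^3 - n) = (n - 4)*(n + 1)*(n^2 - n) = (n - 4)*(n - 1)*(n + 1)*(n)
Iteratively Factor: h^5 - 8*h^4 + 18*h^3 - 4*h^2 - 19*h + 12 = (h - 1)*(h^4 - 7*h^3 + 11*h^2 + 7*h - 12) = (h - 1)^2*(h^3 - 6*h^2 + 5*h + 12) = (h - 4)*(h - 1)^2*(h^2 - 2*h - 3) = (h - 4)*(h - 3)*(h - 1)^2*(h + 1)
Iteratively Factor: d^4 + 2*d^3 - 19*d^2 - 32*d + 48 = (d - 1)*(d^3 + 3*d^2 - 16*d - 48) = (d - 1)*(d + 3)*(d^2 - 16) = (d - 1)*(d + 3)*(d + 4)*(d - 4)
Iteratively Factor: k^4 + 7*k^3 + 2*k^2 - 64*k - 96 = (k - 3)*(k^3 + 10*k^2 + 32*k + 32) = (k - 3)*(k + 4)*(k^2 + 6*k + 8) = (k - 3)*(k + 4)^2*(k + 2)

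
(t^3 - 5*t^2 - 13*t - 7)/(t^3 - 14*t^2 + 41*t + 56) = (t + 1)/(t - 8)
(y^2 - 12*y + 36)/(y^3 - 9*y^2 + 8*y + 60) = (y - 6)/(y^2 - 3*y - 10)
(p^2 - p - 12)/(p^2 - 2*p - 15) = (p - 4)/(p - 5)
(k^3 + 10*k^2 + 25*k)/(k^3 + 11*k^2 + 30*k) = (k + 5)/(k + 6)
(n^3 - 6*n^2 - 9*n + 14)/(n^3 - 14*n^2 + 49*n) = (n^2 + n - 2)/(n*(n - 7))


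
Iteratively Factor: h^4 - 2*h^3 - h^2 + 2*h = (h)*(h^3 - 2*h^2 - h + 2) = h*(h + 1)*(h^2 - 3*h + 2) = h*(h - 2)*(h + 1)*(h - 1)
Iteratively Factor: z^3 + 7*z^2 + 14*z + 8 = (z + 4)*(z^2 + 3*z + 2) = (z + 1)*(z + 4)*(z + 2)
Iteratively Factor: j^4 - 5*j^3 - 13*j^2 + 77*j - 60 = (j - 3)*(j^3 - 2*j^2 - 19*j + 20) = (j - 3)*(j + 4)*(j^2 - 6*j + 5) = (j - 5)*(j - 3)*(j + 4)*(j - 1)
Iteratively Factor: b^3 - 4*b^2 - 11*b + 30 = (b + 3)*(b^2 - 7*b + 10) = (b - 2)*(b + 3)*(b - 5)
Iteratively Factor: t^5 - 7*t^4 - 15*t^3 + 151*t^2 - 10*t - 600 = (t - 5)*(t^4 - 2*t^3 - 25*t^2 + 26*t + 120) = (t - 5)*(t + 4)*(t^3 - 6*t^2 - t + 30) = (t - 5)*(t - 3)*(t + 4)*(t^2 - 3*t - 10) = (t - 5)^2*(t - 3)*(t + 4)*(t + 2)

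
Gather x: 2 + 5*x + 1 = 5*x + 3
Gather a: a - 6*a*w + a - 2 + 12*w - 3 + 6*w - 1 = a*(2 - 6*w) + 18*w - 6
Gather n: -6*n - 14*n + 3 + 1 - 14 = -20*n - 10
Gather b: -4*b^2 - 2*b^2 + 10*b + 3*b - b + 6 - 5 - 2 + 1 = -6*b^2 + 12*b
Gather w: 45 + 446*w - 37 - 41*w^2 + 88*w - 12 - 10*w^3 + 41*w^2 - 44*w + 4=-10*w^3 + 490*w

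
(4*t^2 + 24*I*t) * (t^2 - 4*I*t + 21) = 4*t^4 + 8*I*t^3 + 180*t^2 + 504*I*t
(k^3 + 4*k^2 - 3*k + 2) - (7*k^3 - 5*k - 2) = -6*k^3 + 4*k^2 + 2*k + 4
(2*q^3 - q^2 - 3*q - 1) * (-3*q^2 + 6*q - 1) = -6*q^5 + 15*q^4 + q^3 - 14*q^2 - 3*q + 1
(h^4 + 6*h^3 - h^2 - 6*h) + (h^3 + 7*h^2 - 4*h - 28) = h^4 + 7*h^3 + 6*h^2 - 10*h - 28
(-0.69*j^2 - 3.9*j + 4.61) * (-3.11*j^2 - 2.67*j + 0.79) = 2.1459*j^4 + 13.9713*j^3 - 4.4692*j^2 - 15.3897*j + 3.6419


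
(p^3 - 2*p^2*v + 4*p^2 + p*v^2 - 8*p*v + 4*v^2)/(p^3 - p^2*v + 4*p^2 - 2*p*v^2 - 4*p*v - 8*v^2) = (p^2 - 2*p*v + v^2)/(p^2 - p*v - 2*v^2)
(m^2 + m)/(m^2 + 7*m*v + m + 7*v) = m/(m + 7*v)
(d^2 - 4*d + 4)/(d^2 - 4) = (d - 2)/(d + 2)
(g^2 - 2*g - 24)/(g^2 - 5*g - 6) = (g + 4)/(g + 1)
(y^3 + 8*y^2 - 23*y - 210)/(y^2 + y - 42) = (y^2 + y - 30)/(y - 6)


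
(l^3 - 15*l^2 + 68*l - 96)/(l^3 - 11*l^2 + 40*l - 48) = (l - 8)/(l - 4)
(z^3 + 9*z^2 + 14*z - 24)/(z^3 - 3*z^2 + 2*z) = (z^2 + 10*z + 24)/(z*(z - 2))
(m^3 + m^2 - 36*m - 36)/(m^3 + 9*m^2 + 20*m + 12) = (m - 6)/(m + 2)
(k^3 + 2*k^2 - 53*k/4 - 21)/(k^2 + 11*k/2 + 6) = k - 7/2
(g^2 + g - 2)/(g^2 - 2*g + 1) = (g + 2)/(g - 1)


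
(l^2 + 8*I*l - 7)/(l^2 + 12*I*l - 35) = (l + I)/(l + 5*I)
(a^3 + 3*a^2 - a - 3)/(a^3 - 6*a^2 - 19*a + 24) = (a + 1)/(a - 8)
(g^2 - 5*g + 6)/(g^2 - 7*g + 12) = (g - 2)/(g - 4)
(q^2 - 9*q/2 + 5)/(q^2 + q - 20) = (q^2 - 9*q/2 + 5)/(q^2 + q - 20)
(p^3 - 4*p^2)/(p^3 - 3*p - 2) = p^2*(4 - p)/(-p^3 + 3*p + 2)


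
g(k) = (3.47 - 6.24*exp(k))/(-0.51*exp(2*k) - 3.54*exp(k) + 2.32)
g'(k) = (3.47 - 6.24*exp(k))*(1.02*exp(2*k) + 3.54*exp(k))/(-0.51*exp(2*k) - 3.54*exp(k) + 2.32)^2 - 6.24*exp(k)/(-0.51*exp(2*k) - 3.54*exp(k) + 2.32)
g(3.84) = 0.23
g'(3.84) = -0.20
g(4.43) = 0.13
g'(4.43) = -0.12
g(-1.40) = 1.36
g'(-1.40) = -0.19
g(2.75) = 0.53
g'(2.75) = -0.36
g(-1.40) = 1.36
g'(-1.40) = -0.19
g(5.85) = 0.03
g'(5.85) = -0.03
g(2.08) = 0.79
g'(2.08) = -0.41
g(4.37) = 0.14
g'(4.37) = -0.13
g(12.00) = 0.00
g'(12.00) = 0.00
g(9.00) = 0.00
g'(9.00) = 0.00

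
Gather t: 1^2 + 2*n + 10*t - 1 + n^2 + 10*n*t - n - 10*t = n^2 + 10*n*t + n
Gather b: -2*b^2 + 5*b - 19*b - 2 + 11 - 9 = -2*b^2 - 14*b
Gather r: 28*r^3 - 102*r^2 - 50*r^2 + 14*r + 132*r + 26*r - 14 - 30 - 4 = 28*r^3 - 152*r^2 + 172*r - 48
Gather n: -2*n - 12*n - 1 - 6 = -14*n - 7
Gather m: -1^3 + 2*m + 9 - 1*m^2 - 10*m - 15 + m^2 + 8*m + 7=0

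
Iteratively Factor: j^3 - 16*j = (j)*(j^2 - 16) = j*(j + 4)*(j - 4)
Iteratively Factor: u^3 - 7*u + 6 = (u - 2)*(u^2 + 2*u - 3) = (u - 2)*(u - 1)*(u + 3)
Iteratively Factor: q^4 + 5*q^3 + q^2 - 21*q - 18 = (q - 2)*(q^3 + 7*q^2 + 15*q + 9) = (q - 2)*(q + 1)*(q^2 + 6*q + 9) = (q - 2)*(q + 1)*(q + 3)*(q + 3)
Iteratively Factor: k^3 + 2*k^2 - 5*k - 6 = (k + 3)*(k^2 - k - 2) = (k + 1)*(k + 3)*(k - 2)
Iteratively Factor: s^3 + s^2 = (s + 1)*(s^2) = s*(s + 1)*(s)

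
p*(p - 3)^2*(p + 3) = p^4 - 3*p^3 - 9*p^2 + 27*p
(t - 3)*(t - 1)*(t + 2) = t^3 - 2*t^2 - 5*t + 6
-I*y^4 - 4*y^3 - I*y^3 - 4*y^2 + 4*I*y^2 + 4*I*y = y*(y - 2*I)^2*(-I*y - I)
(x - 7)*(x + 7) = x^2 - 49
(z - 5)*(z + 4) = z^2 - z - 20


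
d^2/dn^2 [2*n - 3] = 0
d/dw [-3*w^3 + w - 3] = 1 - 9*w^2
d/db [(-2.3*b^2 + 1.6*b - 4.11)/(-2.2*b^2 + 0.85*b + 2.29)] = (1.565*b^2 - 28.618*b + 7.1575)/(4.84*b^4 - 3.74*b^3 - 9.3535*b^2 + 3.893*b + 5.2441)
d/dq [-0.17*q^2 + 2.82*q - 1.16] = 2.82 - 0.34*q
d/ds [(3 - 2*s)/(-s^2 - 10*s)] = 2*(-s^2 + 3*s + 15)/(s^2*(s^2 + 20*s + 100))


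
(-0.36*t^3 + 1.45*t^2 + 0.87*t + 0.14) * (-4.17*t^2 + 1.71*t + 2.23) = 1.5012*t^5 - 6.6621*t^4 - 1.9512*t^3 + 4.1374*t^2 + 2.1795*t + 0.3122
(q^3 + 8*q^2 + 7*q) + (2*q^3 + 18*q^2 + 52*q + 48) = 3*q^3 + 26*q^2 + 59*q + 48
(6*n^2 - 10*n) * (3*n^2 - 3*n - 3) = 18*n^4 - 48*n^3 + 12*n^2 + 30*n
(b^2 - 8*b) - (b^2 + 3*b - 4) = 4 - 11*b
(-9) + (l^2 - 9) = l^2 - 18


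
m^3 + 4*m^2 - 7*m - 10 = (m - 2)*(m + 1)*(m + 5)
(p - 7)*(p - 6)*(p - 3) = p^3 - 16*p^2 + 81*p - 126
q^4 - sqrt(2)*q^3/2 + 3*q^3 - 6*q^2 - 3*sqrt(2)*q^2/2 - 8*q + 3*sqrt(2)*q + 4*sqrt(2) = (q - 2)*(q + 1)*(q + 4)*(q - sqrt(2)/2)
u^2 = u^2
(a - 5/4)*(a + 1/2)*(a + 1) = a^3 + a^2/4 - 11*a/8 - 5/8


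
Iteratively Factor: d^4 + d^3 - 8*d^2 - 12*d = (d)*(d^3 + d^2 - 8*d - 12) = d*(d + 2)*(d^2 - d - 6) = d*(d + 2)^2*(d - 3)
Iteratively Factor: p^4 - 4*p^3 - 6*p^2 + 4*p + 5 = (p - 5)*(p^3 + p^2 - p - 1) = (p - 5)*(p - 1)*(p^2 + 2*p + 1) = (p - 5)*(p - 1)*(p + 1)*(p + 1)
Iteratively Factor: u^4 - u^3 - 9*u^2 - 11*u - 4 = (u + 1)*(u^3 - 2*u^2 - 7*u - 4) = (u - 4)*(u + 1)*(u^2 + 2*u + 1) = (u - 4)*(u + 1)^2*(u + 1)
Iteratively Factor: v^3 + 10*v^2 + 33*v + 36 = (v + 3)*(v^2 + 7*v + 12) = (v + 3)*(v + 4)*(v + 3)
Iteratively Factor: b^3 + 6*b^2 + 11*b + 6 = (b + 3)*(b^2 + 3*b + 2) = (b + 2)*(b + 3)*(b + 1)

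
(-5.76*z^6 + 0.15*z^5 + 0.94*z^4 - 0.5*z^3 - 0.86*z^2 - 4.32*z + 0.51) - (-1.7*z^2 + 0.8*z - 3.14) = -5.76*z^6 + 0.15*z^5 + 0.94*z^4 - 0.5*z^3 + 0.84*z^2 - 5.12*z + 3.65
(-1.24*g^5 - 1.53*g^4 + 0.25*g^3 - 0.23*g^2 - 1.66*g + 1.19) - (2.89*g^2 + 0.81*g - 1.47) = -1.24*g^5 - 1.53*g^4 + 0.25*g^3 - 3.12*g^2 - 2.47*g + 2.66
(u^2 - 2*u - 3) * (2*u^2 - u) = 2*u^4 - 5*u^3 - 4*u^2 + 3*u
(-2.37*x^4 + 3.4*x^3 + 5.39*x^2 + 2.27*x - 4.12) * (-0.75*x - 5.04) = 1.7775*x^5 + 9.3948*x^4 - 21.1785*x^3 - 28.8681*x^2 - 8.3508*x + 20.7648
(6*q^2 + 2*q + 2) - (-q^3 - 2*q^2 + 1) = q^3 + 8*q^2 + 2*q + 1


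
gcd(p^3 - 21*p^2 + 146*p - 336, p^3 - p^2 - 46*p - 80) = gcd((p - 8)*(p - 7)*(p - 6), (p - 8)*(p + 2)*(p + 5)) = p - 8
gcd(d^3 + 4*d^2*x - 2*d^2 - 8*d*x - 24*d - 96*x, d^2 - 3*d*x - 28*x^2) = d + 4*x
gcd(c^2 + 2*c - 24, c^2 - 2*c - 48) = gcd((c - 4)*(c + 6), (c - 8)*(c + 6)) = c + 6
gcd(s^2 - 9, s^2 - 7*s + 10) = 1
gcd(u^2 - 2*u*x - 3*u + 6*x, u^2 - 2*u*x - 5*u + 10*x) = -u + 2*x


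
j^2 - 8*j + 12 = (j - 6)*(j - 2)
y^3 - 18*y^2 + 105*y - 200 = (y - 8)*(y - 5)^2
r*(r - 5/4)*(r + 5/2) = r^3 + 5*r^2/4 - 25*r/8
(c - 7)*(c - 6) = c^2 - 13*c + 42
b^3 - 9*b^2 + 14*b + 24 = (b - 6)*(b - 4)*(b + 1)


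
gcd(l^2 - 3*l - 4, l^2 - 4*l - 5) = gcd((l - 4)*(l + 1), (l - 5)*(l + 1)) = l + 1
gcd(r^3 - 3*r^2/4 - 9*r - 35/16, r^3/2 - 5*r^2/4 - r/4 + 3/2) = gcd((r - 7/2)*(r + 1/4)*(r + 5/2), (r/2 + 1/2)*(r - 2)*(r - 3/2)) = 1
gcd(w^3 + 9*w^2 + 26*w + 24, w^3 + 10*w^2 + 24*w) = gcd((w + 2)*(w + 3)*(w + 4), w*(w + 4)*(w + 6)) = w + 4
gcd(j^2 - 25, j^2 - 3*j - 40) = j + 5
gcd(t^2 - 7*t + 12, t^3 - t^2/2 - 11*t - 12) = t - 4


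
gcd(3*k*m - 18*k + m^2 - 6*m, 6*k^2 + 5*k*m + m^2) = 3*k + m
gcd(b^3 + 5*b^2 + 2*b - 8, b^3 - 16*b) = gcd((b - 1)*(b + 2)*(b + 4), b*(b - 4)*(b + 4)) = b + 4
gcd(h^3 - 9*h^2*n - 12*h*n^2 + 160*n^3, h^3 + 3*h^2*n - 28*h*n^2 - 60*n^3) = h - 5*n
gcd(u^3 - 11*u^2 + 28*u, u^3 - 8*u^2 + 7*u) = u^2 - 7*u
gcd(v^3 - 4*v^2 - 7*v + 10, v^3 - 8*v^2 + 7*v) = v - 1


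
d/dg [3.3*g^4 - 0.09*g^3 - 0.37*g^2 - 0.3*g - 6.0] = 13.2*g^3 - 0.27*g^2 - 0.74*g - 0.3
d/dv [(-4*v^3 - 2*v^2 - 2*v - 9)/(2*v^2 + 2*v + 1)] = 4*(-2*v^4 - 4*v^3 - 3*v^2 + 8*v + 4)/(4*v^4 + 8*v^3 + 8*v^2 + 4*v + 1)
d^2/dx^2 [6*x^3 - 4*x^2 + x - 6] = 36*x - 8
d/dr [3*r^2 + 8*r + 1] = 6*r + 8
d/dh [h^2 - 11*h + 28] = 2*h - 11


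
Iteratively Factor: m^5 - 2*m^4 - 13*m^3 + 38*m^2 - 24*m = (m - 2)*(m^4 - 13*m^2 + 12*m) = (m - 2)*(m + 4)*(m^3 - 4*m^2 + 3*m) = (m - 2)*(m - 1)*(m + 4)*(m^2 - 3*m) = m*(m - 2)*(m - 1)*(m + 4)*(m - 3)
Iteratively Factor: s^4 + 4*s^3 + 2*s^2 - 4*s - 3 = (s + 1)*(s^3 + 3*s^2 - s - 3) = (s + 1)*(s + 3)*(s^2 - 1) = (s + 1)^2*(s + 3)*(s - 1)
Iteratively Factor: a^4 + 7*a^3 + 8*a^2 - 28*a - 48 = (a - 2)*(a^3 + 9*a^2 + 26*a + 24) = (a - 2)*(a + 2)*(a^2 + 7*a + 12) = (a - 2)*(a + 2)*(a + 4)*(a + 3)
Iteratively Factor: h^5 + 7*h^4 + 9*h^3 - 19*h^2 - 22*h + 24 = (h + 4)*(h^4 + 3*h^3 - 3*h^2 - 7*h + 6) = (h + 3)*(h + 4)*(h^3 - 3*h + 2) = (h - 1)*(h + 3)*(h + 4)*(h^2 + h - 2) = (h - 1)^2*(h + 3)*(h + 4)*(h + 2)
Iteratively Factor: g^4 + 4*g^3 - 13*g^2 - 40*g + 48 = (g + 4)*(g^3 - 13*g + 12) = (g + 4)^2*(g^2 - 4*g + 3) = (g - 3)*(g + 4)^2*(g - 1)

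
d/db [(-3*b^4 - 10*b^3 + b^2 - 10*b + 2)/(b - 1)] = (-9*b^4 - 8*b^3 + 31*b^2 - 2*b + 8)/(b^2 - 2*b + 1)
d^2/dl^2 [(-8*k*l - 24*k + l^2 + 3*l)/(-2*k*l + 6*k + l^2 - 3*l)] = 2*((2*k - 2*l + 3)^2*(8*k*l + 24*k - l^2 - 3*l) - (2*k*l - 6*k - l^2 + 3*l)^2 + (2*k*l - 6*k - l^2 + 3*l)*(8*k*l + 24*k - l^2 - 3*l + (-8*k + 2*l + 3)*(2*k - 2*l + 3)))/(2*k*l - 6*k - l^2 + 3*l)^3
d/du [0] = 0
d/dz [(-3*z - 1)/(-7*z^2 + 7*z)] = (-3*z^2 - 2*z + 1)/(7*z^2*(z^2 - 2*z + 1))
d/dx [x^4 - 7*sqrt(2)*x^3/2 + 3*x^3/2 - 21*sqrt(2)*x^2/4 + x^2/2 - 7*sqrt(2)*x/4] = 4*x^3 - 21*sqrt(2)*x^2/2 + 9*x^2/2 - 21*sqrt(2)*x/2 + x - 7*sqrt(2)/4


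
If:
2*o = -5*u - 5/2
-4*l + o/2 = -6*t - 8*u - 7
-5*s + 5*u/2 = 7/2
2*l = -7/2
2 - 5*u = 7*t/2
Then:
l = -7/4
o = -1240/51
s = 3991/1020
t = -643/51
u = 941/102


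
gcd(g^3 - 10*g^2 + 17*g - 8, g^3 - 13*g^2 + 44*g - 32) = g^2 - 9*g + 8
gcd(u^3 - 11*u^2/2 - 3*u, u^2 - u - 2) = 1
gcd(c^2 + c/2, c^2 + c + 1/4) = c + 1/2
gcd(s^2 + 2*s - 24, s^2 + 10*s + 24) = s + 6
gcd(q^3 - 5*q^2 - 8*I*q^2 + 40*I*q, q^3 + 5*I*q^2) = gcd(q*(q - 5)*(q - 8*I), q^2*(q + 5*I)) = q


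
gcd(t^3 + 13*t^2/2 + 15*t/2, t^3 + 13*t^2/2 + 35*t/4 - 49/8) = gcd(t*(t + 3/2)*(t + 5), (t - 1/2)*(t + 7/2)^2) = 1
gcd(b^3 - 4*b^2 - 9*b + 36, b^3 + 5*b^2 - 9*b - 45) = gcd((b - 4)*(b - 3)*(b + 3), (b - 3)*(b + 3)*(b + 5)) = b^2 - 9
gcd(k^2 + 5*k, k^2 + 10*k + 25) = k + 5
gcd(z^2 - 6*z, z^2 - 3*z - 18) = z - 6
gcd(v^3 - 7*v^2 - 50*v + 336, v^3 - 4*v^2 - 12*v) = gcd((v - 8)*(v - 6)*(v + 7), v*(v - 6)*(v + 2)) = v - 6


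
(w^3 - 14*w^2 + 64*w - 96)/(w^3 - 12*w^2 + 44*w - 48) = (w - 4)/(w - 2)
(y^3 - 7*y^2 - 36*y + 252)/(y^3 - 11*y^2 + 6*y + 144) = (y^2 - y - 42)/(y^2 - 5*y - 24)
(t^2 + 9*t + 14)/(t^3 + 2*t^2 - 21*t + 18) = (t^2 + 9*t + 14)/(t^3 + 2*t^2 - 21*t + 18)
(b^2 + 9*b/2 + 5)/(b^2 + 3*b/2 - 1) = (2*b + 5)/(2*b - 1)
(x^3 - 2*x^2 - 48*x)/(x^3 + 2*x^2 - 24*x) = (x - 8)/(x - 4)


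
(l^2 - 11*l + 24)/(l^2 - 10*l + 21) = (l - 8)/(l - 7)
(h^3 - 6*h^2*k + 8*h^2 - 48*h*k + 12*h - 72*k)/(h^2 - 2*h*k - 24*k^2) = (h^2 + 8*h + 12)/(h + 4*k)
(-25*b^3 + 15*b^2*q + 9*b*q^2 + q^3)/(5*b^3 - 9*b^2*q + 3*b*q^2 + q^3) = (5*b + q)/(-b + q)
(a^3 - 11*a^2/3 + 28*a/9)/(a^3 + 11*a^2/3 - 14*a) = (a - 4/3)/(a + 6)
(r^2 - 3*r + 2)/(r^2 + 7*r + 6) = (r^2 - 3*r + 2)/(r^2 + 7*r + 6)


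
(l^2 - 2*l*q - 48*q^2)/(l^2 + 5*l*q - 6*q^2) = (-l + 8*q)/(-l + q)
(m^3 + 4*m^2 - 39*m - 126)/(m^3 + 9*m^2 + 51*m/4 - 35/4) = 4*(m^2 - 3*m - 18)/(4*m^2 + 8*m - 5)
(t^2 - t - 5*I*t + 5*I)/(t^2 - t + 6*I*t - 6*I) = (t - 5*I)/(t + 6*I)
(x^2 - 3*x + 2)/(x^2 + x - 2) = (x - 2)/(x + 2)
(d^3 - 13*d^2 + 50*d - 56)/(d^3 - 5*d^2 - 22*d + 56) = (d - 4)/(d + 4)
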